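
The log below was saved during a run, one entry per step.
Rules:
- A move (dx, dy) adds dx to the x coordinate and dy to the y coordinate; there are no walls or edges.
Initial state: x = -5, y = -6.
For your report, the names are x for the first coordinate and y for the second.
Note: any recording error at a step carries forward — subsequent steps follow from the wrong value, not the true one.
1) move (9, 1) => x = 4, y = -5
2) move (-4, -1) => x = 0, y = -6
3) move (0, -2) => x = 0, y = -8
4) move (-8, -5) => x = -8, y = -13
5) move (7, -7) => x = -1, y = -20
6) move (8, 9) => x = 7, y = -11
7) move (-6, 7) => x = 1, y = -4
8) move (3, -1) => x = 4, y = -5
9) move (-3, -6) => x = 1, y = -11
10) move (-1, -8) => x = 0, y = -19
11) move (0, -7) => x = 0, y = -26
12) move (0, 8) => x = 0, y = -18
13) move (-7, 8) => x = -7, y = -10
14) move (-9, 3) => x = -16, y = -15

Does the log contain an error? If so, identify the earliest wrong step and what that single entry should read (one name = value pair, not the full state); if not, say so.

1. x = -5 + (9) = 4, y = -6 + (1) = -5 (same as recorded)
2. x = 4 + (-4) = 0, y = -5 + (-1) = -6 (matches)
3. x = 0 + (0) = 0, y = -6 + (-2) = -8 (checks out)
4. x = 0 + (-8) = -8, y = -8 + (-5) = -13 (no discrepancy)
5. x = -8 + (7) = -1, y = -13 + (-7) = -20 (verified)
6. x = -1 + (8) = 7, y = -20 + (9) = -11 (no discrepancy)
7. x = 7 + (-6) = 1, y = -11 + (7) = -4 (no discrepancy)
8. x = 1 + (3) = 4, y = -4 + (-1) = -5 (matches)
9. x = 4 + (-3) = 1, y = -5 + (-6) = -11 (checks out)
10. x = 1 + (-1) = 0, y = -11 + (-8) = -19 (in agreement)
11. x = 0 + (0) = 0, y = -19 + (-7) = -26 (agrees with the log)
12. x = 0 + (0) = 0, y = -26 + (8) = -18 (same as recorded)
13. x = 0 + (-7) = -7, y = -18 + (8) = -10 (verified)
14. x = -7 + (-9) = -16, y = -10 + (3) = -7 (this is not what the log shows)
So the first discrepancy is step 14, where the right value is y = -7.

step 14, y = -7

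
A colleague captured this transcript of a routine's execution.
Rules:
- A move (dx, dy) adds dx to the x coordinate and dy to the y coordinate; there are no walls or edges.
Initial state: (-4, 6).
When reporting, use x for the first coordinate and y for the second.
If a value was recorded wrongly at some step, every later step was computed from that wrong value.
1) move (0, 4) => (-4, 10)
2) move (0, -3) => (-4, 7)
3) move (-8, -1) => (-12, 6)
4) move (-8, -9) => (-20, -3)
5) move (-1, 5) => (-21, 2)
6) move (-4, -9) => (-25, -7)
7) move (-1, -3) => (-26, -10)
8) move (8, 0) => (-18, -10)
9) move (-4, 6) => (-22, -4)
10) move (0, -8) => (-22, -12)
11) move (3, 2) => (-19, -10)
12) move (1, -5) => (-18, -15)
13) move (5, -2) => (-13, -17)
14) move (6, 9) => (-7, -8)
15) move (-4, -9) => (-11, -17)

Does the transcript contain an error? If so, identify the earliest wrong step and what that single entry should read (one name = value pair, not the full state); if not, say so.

Recomputing the run from the initial state:
step 1: x = -4, y = 10
step 2: x = -4, y = 7
step 3: x = -12, y = 6
step 4: x = -20, y = -3
step 5: x = -21, y = 2
step 6: x = -25, y = -7
step 7: x = -26, y = -10
step 8: x = -18, y = -10
step 9: x = -22, y = -4
step 10: x = -22, y = -12
step 11: x = -19, y = -10
step 12: x = -18, y = -15
step 13: x = -13, y = -17
step 14: x = -7, y = -8
step 15: x = -11, y = -17
This matches the transcript at every step.

no error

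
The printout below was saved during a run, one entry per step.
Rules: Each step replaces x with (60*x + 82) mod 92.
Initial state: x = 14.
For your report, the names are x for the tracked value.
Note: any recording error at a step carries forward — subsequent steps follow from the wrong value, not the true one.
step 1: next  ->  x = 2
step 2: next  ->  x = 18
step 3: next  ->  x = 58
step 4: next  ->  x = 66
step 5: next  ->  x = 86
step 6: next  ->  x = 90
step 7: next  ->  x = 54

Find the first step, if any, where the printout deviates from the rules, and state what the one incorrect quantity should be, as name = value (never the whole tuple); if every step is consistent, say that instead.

Recomputing the run from the initial state:
step 1: x = 2
step 2: x = 18
step 3: x = 58
step 4: x = 66
step 5: x = 86
step 6: x = 90
step 7: x = 54
This matches the printout at every step.

no error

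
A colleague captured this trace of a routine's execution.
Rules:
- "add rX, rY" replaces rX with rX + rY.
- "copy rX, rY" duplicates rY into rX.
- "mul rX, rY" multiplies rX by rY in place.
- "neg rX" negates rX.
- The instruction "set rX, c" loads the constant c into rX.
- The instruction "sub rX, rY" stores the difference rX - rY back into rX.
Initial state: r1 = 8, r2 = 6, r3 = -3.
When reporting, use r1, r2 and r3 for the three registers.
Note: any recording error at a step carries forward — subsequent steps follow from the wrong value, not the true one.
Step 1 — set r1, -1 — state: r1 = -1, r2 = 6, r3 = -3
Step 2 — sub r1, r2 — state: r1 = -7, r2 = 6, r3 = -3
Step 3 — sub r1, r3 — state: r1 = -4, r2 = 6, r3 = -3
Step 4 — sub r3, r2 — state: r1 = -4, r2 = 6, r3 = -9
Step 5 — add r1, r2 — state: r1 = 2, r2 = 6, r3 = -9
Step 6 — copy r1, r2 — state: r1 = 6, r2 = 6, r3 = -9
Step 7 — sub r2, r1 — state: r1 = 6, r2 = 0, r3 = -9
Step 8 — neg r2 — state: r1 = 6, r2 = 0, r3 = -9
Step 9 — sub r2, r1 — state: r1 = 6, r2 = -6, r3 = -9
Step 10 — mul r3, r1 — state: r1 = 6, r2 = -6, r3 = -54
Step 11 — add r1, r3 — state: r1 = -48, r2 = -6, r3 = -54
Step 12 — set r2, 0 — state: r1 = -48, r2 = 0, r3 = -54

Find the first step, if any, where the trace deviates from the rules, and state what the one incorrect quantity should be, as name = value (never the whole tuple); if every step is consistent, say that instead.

Step 1: r1 = -1 — no discrepancy.
Step 2: r1 = -1 - 6 = -7 — agrees with the trace.
Step 3: r1 = -7 - -3 = -4 — checks out.
Step 4: r3 = -3 - 6 = -9 — verified.
Step 5: r1 = -4 + 6 = 2 — verified.
Step 6: r1 = 6 — no discrepancy.
Step 7: r2 = 6 - 6 = 0 — consistent with the trace.
Step 8: r2 = -(0) = 0 — exactly as logged.
Step 9: r2 = 0 - 6 = -6 — checks out.
Step 10: r3 = -9 * 6 = -54 — matches.
Step 11: r1 = 6 + -54 = -48 — in agreement.
Step 12: r2 = 0 — checks out.
The whole run recomputes cleanly — no discrepancies.

no error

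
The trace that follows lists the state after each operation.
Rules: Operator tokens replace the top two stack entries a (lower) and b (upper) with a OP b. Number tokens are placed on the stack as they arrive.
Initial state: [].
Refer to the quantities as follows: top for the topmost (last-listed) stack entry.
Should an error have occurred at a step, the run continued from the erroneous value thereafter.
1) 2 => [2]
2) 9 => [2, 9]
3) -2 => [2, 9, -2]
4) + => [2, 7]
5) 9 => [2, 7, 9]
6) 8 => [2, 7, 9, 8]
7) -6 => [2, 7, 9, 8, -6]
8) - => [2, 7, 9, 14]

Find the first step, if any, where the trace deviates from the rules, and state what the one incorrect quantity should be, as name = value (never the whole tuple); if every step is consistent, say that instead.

no error

Recomputing the run from the initial state:
step 1: [2]
step 2: [2, 9]
step 3: [2, 9, -2]
step 4: [2, 7]
step 5: [2, 7, 9]
step 6: [2, 7, 9, 8]
step 7: [2, 7, 9, 8, -6]
step 8: [2, 7, 9, 14]
This matches the trace at every step.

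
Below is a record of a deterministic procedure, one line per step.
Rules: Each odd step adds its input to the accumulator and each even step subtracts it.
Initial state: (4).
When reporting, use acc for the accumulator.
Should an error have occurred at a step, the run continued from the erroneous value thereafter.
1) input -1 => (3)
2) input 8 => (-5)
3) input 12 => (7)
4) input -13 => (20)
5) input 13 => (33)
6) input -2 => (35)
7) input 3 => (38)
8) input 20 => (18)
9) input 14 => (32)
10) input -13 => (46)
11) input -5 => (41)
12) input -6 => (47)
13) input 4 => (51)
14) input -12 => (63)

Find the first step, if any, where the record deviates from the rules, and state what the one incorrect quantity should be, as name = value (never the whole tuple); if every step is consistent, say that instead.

Step 1: acc = 4 + -1 = 3 — consistent with the record.
Step 2: acc = 3 - 8 = -5 — agrees with the record.
Step 3: acc = -5 + 12 = 7 — same as recorded.
Step 4: acc = 7 - -13 = 20 — matches.
Step 5: acc = 20 + 13 = 33 — matches.
Step 6: acc = 33 - -2 = 35 — agrees with the record.
Step 7: acc = 35 + 3 = 38 — no discrepancy.
Step 8: acc = 38 - 20 = 18 — no discrepancy.
Step 9: acc = 18 + 14 = 32 — checks out.
Step 10: acc = 32 - -13 = 45 — first mismatch against the record.
First incorrect step: 10; the correct value is acc = 45.

step 10, acc = 45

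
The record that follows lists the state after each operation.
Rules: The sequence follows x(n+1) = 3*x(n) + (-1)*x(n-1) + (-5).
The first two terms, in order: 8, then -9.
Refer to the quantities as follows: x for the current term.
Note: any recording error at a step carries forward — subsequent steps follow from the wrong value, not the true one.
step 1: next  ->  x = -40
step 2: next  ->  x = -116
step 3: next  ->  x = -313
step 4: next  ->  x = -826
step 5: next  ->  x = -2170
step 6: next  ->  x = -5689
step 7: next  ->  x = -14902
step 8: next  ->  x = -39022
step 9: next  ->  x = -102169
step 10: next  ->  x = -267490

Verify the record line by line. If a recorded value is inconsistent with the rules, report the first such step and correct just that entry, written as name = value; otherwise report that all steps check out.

1. x = 3*(-9) + (-1)*(8) + (-5) = -40 (checks out)
2. x = 3*(-40) + (-1)*(-9) + (-5) = -116 (checks out)
3. x = 3*(-116) + (-1)*(-40) + (-5) = -313 (agrees with the record)
4. x = 3*(-313) + (-1)*(-116) + (-5) = -828 (the record has a different value)
That makes step 4 the first incorrect line — x = -828 is what it should show.

step 4, x = -828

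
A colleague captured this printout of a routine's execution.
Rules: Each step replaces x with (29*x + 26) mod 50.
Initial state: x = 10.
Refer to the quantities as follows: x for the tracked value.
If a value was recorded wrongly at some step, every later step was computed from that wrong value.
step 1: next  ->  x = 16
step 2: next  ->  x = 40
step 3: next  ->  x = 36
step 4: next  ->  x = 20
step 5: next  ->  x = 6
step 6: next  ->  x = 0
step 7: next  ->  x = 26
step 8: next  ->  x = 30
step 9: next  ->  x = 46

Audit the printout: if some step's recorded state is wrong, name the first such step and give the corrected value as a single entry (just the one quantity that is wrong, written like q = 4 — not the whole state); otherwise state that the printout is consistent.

no error

Recomputing the run from the initial state:
step 1: x = 16
step 2: x = 40
step 3: x = 36
step 4: x = 20
step 5: x = 6
step 6: x = 0
step 7: x = 26
step 8: x = 30
step 9: x = 46
This matches the printout at every step.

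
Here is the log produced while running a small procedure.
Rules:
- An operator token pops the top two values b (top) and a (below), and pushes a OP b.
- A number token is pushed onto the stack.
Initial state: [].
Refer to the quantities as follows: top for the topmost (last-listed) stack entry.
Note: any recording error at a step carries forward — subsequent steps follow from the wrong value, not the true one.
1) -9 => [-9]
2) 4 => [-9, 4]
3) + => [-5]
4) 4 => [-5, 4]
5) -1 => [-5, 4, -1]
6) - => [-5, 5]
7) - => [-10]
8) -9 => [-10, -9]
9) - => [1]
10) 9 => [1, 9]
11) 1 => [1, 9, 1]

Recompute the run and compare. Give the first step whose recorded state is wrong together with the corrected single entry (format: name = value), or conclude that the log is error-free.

Recomputing the run from the initial state:
step 1: [-9]
step 2: [-9, 4]
step 3: [-5]
step 4: [-5, 4]
step 5: [-5, 4, -1]
step 6: [-5, 5]
step 7: [-10]
step 8: [-10, -9]
step 9: [-1]
step 10: [-1, 9]
step 11: [-1, 9, 1]
The first disagreement with the log is at step 9, where the value should be top = -1.

step 9, top = -1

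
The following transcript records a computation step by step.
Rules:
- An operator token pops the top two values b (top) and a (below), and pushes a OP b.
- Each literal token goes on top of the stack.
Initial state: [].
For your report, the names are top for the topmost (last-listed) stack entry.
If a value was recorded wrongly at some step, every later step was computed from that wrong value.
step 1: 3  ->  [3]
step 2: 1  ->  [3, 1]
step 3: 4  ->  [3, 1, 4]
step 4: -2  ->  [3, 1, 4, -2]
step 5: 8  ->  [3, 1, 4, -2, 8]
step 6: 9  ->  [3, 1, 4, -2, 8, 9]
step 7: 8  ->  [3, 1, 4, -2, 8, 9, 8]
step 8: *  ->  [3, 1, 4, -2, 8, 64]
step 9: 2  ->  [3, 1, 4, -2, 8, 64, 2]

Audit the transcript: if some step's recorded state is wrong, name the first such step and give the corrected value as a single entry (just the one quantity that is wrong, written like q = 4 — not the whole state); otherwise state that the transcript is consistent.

1. push 3: top = 3 (in agreement)
2. push 1: top = 1 (matches)
3. push 4: top = 4 (exactly as logged)
4. push -2: top = -2 (checks out)
5. push 8: top = 8 (exactly as logged)
6. push 9: top = 9 (no discrepancy)
7. push 8: top = 8 (checks out)
8. 9 * 8 = 72 (the entry is off here)
So the first discrepancy is step 8, where the right value is top = 72.

step 8, top = 72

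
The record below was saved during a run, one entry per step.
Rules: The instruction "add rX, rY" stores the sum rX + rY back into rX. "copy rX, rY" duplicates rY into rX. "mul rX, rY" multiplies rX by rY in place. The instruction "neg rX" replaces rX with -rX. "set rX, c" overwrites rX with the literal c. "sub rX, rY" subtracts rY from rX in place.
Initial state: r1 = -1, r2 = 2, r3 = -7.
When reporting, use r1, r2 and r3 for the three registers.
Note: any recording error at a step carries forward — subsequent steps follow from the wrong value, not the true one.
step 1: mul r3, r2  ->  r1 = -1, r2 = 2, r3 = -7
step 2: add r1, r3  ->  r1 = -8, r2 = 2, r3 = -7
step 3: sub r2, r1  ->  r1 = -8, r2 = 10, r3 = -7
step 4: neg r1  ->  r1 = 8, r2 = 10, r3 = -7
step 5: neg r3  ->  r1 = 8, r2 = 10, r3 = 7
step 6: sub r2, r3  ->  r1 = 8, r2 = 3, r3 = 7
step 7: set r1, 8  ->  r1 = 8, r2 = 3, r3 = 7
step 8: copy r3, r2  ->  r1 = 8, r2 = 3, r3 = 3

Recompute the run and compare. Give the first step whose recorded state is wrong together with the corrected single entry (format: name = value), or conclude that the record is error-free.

Step 1: r3 = -7 * 2 = -14 — the record disagrees here.
Conclusion: step 1 carries the first error; the entry should be r3 = -14.

step 1, r3 = -14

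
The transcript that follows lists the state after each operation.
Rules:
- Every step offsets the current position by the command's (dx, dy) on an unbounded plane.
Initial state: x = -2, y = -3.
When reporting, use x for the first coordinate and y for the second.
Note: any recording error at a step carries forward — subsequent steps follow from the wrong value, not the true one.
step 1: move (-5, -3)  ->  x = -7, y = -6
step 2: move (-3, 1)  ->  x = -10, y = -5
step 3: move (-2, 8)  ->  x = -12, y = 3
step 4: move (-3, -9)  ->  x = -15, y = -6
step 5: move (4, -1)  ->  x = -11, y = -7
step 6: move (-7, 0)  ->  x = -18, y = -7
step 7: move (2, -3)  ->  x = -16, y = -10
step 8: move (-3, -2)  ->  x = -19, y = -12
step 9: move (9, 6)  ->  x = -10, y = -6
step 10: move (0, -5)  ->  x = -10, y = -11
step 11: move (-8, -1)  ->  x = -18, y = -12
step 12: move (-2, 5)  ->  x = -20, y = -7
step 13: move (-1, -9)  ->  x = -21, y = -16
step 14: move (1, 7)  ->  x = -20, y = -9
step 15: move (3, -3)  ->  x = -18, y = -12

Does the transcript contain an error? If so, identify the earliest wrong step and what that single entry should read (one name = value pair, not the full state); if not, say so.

Recomputing the run from the initial state:
step 1: x = -7, y = -6
step 2: x = -10, y = -5
step 3: x = -12, y = 3
step 4: x = -15, y = -6
step 5: x = -11, y = -7
step 6: x = -18, y = -7
step 7: x = -16, y = -10
step 8: x = -19, y = -12
step 9: x = -10, y = -6
step 10: x = -10, y = -11
step 11: x = -18, y = -12
step 12: x = -20, y = -7
step 13: x = -21, y = -16
step 14: x = -20, y = -9
step 15: x = -17, y = -12
The first disagreement with the transcript is at step 15, where the value should be x = -17.

step 15, x = -17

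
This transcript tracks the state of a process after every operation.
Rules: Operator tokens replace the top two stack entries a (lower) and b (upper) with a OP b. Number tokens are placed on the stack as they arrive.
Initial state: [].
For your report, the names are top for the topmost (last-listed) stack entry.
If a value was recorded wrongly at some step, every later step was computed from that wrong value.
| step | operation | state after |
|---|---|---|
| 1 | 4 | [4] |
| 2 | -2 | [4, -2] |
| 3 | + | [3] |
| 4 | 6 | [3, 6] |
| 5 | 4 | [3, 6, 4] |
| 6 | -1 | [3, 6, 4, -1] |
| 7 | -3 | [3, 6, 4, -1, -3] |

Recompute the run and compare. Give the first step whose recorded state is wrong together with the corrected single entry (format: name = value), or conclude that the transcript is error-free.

step 3, top = 2

Recomputing the run from the initial state:
step 1: [4]
step 2: [4, -2]
step 3: [2]
step 4: [2, 6]
step 5: [2, 6, 4]
step 6: [2, 6, 4, -1]
step 7: [2, 6, 4, -1, -3]
The first disagreement with the transcript is at step 3, where the value should be top = 2.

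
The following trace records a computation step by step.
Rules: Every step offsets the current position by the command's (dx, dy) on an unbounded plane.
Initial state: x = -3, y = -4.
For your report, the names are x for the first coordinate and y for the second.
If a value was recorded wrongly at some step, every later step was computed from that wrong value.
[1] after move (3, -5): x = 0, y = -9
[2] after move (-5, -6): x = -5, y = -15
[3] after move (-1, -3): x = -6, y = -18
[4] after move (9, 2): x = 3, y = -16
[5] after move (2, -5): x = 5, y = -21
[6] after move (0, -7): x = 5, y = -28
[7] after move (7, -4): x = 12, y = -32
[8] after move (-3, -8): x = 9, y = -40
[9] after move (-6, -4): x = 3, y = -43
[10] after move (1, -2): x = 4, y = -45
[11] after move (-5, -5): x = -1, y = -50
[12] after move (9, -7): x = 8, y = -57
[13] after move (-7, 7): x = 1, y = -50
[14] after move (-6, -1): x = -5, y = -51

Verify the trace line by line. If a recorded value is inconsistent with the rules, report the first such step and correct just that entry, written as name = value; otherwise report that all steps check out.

step 9, y = -44

Recomputing the run from the initial state:
step 1: x = 0, y = -9
step 2: x = -5, y = -15
step 3: x = -6, y = -18
step 4: x = 3, y = -16
step 5: x = 5, y = -21
step 6: x = 5, y = -28
step 7: x = 12, y = -32
step 8: x = 9, y = -40
step 9: x = 3, y = -44
step 10: x = 4, y = -46
step 11: x = -1, y = -51
step 12: x = 8, y = -58
step 13: x = 1, y = -51
step 14: x = -5, y = -52
The first disagreement with the trace is at step 9, where the value should be y = -44.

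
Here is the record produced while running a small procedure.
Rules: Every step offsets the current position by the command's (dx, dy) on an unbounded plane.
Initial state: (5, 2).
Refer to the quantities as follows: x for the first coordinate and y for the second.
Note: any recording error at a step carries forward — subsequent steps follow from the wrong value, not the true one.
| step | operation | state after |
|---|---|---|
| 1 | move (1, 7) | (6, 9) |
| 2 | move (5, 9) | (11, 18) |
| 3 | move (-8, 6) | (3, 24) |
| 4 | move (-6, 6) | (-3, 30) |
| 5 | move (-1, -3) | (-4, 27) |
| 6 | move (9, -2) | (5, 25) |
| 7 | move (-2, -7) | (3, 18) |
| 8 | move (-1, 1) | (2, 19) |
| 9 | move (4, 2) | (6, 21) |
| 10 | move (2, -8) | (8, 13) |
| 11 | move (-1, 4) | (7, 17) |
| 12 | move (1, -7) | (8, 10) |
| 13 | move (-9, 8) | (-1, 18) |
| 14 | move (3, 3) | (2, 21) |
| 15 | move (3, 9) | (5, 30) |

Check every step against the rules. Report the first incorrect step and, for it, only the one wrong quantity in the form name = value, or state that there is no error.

Recomputing the run from the initial state:
step 1: x = 6, y = 9
step 2: x = 11, y = 18
step 3: x = 3, y = 24
step 4: x = -3, y = 30
step 5: x = -4, y = 27
step 6: x = 5, y = 25
step 7: x = 3, y = 18
step 8: x = 2, y = 19
step 9: x = 6, y = 21
step 10: x = 8, y = 13
step 11: x = 7, y = 17
step 12: x = 8, y = 10
step 13: x = -1, y = 18
step 14: x = 2, y = 21
step 15: x = 5, y = 30
This matches the record at every step.

no error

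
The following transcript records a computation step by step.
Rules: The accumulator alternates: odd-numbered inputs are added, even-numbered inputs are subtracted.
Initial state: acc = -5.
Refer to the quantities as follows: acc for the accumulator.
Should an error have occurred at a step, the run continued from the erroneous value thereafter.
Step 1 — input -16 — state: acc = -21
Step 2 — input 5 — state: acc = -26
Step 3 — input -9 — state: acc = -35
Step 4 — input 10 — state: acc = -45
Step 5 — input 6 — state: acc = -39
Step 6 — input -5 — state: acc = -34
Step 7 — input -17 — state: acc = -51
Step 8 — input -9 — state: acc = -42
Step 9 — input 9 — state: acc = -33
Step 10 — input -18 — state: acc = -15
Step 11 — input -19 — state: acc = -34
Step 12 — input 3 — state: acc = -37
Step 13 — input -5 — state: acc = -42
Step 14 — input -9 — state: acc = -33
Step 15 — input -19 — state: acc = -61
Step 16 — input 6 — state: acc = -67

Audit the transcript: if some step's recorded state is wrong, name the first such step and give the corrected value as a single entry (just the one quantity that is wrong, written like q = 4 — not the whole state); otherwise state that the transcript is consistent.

step 15, acc = -52

Step 1: acc = -5 + -16 = -21 — exactly as logged.
Step 2: acc = -21 - 5 = -26 — confirmed correct.
Step 3: acc = -26 + -9 = -35 — exactly as logged.
Step 4: acc = -35 - 10 = -45 — exactly as logged.
Step 5: acc = -45 + 6 = -39 — checks out.
Step 6: acc = -39 - -5 = -34 — consistent with the transcript.
Step 7: acc = -34 + -17 = -51 — exactly as logged.
Step 8: acc = -51 - -9 = -42 — checks out.
Step 9: acc = -42 + 9 = -33 — agrees with the transcript.
Step 10: acc = -33 - -18 = -15 — in agreement.
Step 11: acc = -15 + -19 = -34 — exactly as logged.
Step 12: acc = -34 - 3 = -37 — agrees with the transcript.
Step 13: acc = -37 + -5 = -42 — agrees with the transcript.
Step 14: acc = -42 - -9 = -33 — checks out.
Step 15: acc = -33 + -19 = -52 — the entry is off here.
First incorrect step: 15; the correct value is acc = -52.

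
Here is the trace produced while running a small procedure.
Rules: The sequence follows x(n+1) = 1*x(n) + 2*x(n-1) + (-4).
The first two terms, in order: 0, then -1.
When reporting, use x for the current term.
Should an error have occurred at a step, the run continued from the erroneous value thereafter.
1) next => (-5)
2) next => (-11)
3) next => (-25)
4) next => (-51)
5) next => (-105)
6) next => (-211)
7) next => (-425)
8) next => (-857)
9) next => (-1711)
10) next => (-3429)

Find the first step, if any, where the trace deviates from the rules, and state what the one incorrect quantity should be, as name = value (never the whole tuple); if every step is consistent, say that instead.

Recomputing the run from the initial state:
step 1: x = -5
step 2: x = -11
step 3: x = -25
step 4: x = -51
step 5: x = -105
step 6: x = -211
step 7: x = -425
step 8: x = -851
step 9: x = -1705
step 10: x = -3411
The first disagreement with the trace is at step 8, where the value should be x = -851.

step 8, x = -851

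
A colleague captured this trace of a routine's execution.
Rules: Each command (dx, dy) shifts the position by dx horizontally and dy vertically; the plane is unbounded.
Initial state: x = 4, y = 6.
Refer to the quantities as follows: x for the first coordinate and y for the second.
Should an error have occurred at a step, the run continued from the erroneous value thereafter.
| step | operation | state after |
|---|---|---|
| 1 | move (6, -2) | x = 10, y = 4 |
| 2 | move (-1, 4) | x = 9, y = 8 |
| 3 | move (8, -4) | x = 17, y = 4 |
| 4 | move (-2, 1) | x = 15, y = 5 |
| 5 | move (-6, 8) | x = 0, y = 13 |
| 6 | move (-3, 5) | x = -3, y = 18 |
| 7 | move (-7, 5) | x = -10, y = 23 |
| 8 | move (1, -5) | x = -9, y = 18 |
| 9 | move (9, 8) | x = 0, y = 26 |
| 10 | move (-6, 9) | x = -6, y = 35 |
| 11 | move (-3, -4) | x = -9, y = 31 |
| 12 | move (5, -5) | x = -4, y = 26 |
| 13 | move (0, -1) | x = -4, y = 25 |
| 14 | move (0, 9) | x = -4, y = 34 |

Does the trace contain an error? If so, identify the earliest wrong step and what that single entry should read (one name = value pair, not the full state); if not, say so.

Recomputing the run from the initial state:
step 1: x = 10, y = 4
step 2: x = 9, y = 8
step 3: x = 17, y = 4
step 4: x = 15, y = 5
step 5: x = 9, y = 13
step 6: x = 6, y = 18
step 7: x = -1, y = 23
step 8: x = 0, y = 18
step 9: x = 9, y = 26
step 10: x = 3, y = 35
step 11: x = 0, y = 31
step 12: x = 5, y = 26
step 13: x = 5, y = 25
step 14: x = 5, y = 34
The first disagreement with the trace is at step 5, where the value should be x = 9.

step 5, x = 9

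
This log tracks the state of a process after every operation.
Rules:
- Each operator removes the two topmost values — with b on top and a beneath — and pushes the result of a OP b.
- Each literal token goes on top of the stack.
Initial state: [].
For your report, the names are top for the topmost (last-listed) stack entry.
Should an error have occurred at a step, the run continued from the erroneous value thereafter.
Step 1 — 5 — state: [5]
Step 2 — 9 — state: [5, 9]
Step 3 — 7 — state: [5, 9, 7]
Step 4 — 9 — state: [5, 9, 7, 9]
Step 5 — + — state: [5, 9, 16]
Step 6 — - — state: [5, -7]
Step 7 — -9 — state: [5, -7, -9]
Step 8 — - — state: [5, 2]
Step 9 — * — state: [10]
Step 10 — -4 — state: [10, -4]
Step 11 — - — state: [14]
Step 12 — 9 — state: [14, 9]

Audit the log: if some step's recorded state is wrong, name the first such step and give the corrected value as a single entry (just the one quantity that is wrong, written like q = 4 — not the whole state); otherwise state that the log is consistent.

no error

Recomputing the run from the initial state:
step 1: [5]
step 2: [5, 9]
step 3: [5, 9, 7]
step 4: [5, 9, 7, 9]
step 5: [5, 9, 16]
step 6: [5, -7]
step 7: [5, -7, -9]
step 8: [5, 2]
step 9: [10]
step 10: [10, -4]
step 11: [14]
step 12: [14, 9]
This matches the log at every step.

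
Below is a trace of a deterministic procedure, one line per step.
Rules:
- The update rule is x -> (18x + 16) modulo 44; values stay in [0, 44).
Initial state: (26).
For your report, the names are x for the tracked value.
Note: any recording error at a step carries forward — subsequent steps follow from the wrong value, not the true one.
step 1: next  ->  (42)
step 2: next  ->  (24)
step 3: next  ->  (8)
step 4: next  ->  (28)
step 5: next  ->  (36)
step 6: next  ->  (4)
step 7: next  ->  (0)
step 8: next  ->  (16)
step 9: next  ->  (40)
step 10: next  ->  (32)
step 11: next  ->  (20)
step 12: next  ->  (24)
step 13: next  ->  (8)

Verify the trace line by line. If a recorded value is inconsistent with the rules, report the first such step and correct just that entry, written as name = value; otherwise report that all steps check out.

step 1, x = 0

Recomputing the run from the initial state:
step 1: x = 0
step 2: x = 16
step 3: x = 40
step 4: x = 32
step 5: x = 20
step 6: x = 24
step 7: x = 8
step 8: x = 28
step 9: x = 36
step 10: x = 4
step 11: x = 0
step 12: x = 16
step 13: x = 40
The first disagreement with the trace is at step 1, where the value should be x = 0.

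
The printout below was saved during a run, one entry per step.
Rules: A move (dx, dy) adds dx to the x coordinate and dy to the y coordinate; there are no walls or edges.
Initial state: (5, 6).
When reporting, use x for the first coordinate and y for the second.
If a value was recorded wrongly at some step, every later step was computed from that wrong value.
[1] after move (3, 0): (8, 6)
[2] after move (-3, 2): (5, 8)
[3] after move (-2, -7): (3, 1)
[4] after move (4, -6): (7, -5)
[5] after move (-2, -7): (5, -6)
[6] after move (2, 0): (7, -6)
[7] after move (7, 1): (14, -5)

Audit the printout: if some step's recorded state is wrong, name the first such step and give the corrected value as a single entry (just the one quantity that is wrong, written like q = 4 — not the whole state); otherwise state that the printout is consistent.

step 5, y = -12

step 1: x = 5 + (3) = 8, y = 6 + (0) = 6 -> no discrepancy
step 2: x = 8 + (-3) = 5, y = 6 + (2) = 8 -> no discrepancy
step 3: x = 5 + (-2) = 3, y = 8 + (-7) = 1 -> consistent with the printout
step 4: x = 3 + (4) = 7, y = 1 + (-6) = -5 -> confirmed correct
step 5: x = 7 + (-2) = 5, y = -5 + (-7) = -12 -> first mismatch against the printout
Step 5 is the first one off; corrected, y = -12.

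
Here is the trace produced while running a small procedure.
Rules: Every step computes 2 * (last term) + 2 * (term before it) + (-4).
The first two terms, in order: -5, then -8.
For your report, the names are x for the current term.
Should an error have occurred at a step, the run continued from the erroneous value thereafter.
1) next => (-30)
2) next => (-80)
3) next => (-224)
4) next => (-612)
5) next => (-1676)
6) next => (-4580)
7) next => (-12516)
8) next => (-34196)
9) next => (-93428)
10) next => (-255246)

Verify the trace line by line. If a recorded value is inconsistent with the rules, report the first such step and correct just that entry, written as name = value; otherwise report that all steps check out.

Recomputing the run from the initial state:
step 1: x = -30
step 2: x = -80
step 3: x = -224
step 4: x = -612
step 5: x = -1676
step 6: x = -4580
step 7: x = -12516
step 8: x = -34196
step 9: x = -93428
step 10: x = -255252
The first disagreement with the trace is at step 10, where the value should be x = -255252.

step 10, x = -255252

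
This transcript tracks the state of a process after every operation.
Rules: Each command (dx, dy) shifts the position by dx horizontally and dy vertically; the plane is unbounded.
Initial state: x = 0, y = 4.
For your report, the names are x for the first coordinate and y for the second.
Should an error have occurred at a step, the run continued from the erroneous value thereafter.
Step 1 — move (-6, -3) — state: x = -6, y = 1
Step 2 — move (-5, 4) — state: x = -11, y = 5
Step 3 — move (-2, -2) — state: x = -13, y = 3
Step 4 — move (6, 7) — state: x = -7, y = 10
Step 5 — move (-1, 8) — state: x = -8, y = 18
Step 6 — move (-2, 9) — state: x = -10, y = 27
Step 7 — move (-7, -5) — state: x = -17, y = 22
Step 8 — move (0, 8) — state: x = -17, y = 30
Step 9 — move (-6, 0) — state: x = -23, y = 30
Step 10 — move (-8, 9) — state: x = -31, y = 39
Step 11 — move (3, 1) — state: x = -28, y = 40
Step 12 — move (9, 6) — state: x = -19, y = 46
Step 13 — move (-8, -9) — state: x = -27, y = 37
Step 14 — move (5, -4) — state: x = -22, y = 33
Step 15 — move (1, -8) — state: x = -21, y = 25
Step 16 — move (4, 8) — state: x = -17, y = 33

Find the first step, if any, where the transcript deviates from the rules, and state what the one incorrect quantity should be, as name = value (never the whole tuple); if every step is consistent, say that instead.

no error

Recomputing the run from the initial state:
step 1: x = -6, y = 1
step 2: x = -11, y = 5
step 3: x = -13, y = 3
step 4: x = -7, y = 10
step 5: x = -8, y = 18
step 6: x = -10, y = 27
step 7: x = -17, y = 22
step 8: x = -17, y = 30
step 9: x = -23, y = 30
step 10: x = -31, y = 39
step 11: x = -28, y = 40
step 12: x = -19, y = 46
step 13: x = -27, y = 37
step 14: x = -22, y = 33
step 15: x = -21, y = 25
step 16: x = -17, y = 33
This matches the transcript at every step.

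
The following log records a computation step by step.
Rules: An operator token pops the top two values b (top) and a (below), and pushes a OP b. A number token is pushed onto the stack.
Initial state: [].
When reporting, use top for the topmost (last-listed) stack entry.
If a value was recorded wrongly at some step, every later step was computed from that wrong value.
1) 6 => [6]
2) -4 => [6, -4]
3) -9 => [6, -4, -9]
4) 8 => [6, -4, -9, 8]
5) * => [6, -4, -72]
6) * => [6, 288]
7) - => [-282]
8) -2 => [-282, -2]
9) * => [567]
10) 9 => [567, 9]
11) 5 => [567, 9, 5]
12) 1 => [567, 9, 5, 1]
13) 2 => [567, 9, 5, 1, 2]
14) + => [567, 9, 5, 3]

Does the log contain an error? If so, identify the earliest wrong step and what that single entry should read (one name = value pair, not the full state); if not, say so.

Recomputing the run from the initial state:
step 1: [6]
step 2: [6, -4]
step 3: [6, -4, -9]
step 4: [6, -4, -9, 8]
step 5: [6, -4, -72]
step 6: [6, 288]
step 7: [-282]
step 8: [-282, -2]
step 9: [564]
step 10: [564, 9]
step 11: [564, 9, 5]
step 12: [564, 9, 5, 1]
step 13: [564, 9, 5, 1, 2]
step 14: [564, 9, 5, 3]
The first disagreement with the log is at step 9, where the value should be top = 564.

step 9, top = 564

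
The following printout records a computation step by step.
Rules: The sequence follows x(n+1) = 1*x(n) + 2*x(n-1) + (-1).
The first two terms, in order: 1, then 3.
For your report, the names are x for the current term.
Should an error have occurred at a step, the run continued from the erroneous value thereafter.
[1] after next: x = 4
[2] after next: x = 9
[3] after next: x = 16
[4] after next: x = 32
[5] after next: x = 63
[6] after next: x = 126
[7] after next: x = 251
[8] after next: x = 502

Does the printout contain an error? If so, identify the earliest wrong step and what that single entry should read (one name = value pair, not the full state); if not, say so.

Step 1: x = 1*(3) + (2)*(1) + (-1) = 4 — confirmed correct.
Step 2: x = 1*(4) + (2)*(3) + (-1) = 9 — in agreement.
Step 3: x = 1*(9) + (2)*(4) + (-1) = 16 — consistent with the printout.
Step 4: x = 1*(16) + (2)*(9) + (-1) = 33 — the entry is off here.
So the first discrepancy is step 4, where the right value is x = 33.

step 4, x = 33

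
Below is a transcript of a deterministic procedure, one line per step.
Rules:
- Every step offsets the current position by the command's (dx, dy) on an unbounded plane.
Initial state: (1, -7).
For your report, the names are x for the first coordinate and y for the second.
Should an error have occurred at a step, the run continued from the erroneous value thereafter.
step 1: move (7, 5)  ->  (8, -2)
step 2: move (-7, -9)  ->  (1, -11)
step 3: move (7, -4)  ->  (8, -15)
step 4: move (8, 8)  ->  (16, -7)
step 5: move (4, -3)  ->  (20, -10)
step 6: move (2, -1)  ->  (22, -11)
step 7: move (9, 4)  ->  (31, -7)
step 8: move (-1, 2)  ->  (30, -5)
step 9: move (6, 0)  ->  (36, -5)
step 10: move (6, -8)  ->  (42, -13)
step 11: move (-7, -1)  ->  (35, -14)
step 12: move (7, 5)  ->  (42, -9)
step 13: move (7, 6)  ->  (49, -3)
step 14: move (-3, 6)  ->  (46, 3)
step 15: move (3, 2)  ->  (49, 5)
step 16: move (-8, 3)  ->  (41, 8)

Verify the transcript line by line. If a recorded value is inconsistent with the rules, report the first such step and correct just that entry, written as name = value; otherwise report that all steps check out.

no error

Recomputing the run from the initial state:
step 1: x = 8, y = -2
step 2: x = 1, y = -11
step 3: x = 8, y = -15
step 4: x = 16, y = -7
step 5: x = 20, y = -10
step 6: x = 22, y = -11
step 7: x = 31, y = -7
step 8: x = 30, y = -5
step 9: x = 36, y = -5
step 10: x = 42, y = -13
step 11: x = 35, y = -14
step 12: x = 42, y = -9
step 13: x = 49, y = -3
step 14: x = 46, y = 3
step 15: x = 49, y = 5
step 16: x = 41, y = 8
This matches the transcript at every step.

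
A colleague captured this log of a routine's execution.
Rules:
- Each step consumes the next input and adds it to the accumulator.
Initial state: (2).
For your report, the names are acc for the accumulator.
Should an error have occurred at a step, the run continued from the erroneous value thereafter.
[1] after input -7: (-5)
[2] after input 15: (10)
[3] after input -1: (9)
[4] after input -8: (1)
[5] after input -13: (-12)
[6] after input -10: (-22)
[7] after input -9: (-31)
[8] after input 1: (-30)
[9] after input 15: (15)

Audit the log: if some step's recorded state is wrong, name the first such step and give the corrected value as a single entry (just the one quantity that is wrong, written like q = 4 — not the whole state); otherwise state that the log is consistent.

Recomputing the run from the initial state:
step 1: acc = -5
step 2: acc = 10
step 3: acc = 9
step 4: acc = 1
step 5: acc = -12
step 6: acc = -22
step 7: acc = -31
step 8: acc = -30
step 9: acc = -15
The first disagreement with the log is at step 9, where the value should be acc = -15.

step 9, acc = -15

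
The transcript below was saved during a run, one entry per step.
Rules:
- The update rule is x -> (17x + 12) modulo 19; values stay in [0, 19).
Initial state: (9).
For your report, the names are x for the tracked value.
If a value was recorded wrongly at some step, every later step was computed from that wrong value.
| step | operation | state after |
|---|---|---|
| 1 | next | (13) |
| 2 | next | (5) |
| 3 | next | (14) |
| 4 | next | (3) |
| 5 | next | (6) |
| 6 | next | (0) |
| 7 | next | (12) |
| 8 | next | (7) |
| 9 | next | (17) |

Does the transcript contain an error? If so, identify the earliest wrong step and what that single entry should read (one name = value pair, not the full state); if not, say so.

Step 1: x = (17*9 + 12) mod 19 = 13 — exactly as logged.
Step 2: x = (17*13 + 12) mod 19 = 5 — in agreement.
Step 3: x = (17*5 + 12) mod 19 = 2 — not what was recorded.
First deviation found at step 3; the corrected entry is x = 2.

step 3, x = 2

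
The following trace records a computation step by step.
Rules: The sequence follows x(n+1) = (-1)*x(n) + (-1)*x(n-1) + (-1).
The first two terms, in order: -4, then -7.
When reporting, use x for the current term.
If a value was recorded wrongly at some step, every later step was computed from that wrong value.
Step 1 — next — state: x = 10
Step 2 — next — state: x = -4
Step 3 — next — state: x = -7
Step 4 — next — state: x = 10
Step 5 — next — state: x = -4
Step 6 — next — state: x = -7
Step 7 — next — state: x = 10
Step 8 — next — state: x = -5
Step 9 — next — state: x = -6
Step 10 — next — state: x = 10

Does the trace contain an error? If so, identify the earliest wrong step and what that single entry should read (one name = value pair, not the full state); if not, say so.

1. x = -1*(-7) + (-1)*(-4) + (-1) = 10 (no discrepancy)
2. x = -1*(10) + (-1)*(-7) + (-1) = -4 (in agreement)
3. x = -1*(-4) + (-1)*(10) + (-1) = -7 (verified)
4. x = -1*(-7) + (-1)*(-4) + (-1) = 10 (no discrepancy)
5. x = -1*(10) + (-1)*(-7) + (-1) = -4 (agrees with the trace)
6. x = -1*(-4) + (-1)*(10) + (-1) = -7 (verified)
7. x = -1*(-7) + (-1)*(-4) + (-1) = 10 (confirmed correct)
8. x = -1*(10) + (-1)*(-7) + (-1) = -4 (the trace has a different value)
So the first discrepancy is step 8, where the right value is x = -4.

step 8, x = -4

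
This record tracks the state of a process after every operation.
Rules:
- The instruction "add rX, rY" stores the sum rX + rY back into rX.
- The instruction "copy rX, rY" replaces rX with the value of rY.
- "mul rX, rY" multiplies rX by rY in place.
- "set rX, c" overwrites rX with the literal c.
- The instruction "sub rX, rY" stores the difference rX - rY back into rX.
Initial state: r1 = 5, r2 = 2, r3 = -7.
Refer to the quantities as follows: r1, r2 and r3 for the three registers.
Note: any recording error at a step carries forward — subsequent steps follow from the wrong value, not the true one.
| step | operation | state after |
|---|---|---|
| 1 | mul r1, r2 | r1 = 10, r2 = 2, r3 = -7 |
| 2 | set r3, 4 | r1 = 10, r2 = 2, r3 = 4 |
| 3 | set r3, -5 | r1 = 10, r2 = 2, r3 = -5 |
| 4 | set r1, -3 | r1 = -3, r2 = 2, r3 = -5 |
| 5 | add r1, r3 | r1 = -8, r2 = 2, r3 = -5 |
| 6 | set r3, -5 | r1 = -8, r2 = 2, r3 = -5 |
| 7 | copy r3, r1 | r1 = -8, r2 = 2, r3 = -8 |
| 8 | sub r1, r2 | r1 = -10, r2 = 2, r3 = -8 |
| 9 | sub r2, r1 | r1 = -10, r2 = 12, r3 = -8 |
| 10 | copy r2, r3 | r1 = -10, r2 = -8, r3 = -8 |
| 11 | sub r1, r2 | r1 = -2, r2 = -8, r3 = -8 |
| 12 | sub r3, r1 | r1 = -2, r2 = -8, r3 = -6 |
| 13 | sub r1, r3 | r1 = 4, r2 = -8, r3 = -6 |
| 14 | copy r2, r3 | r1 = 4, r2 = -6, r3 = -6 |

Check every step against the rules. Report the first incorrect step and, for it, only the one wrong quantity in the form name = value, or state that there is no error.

no error

Step 1: r1 = 5 * 2 = 10 — confirmed correct.
Step 2: r3 = 4 — consistent with the record.
Step 3: r3 = -5 — exactly as logged.
Step 4: r1 = -3 — agrees with the record.
Step 5: r1 = -3 + -5 = -8 — confirmed correct.
Step 6: r3 = -5 — verified.
Step 7: r3 = -8 — in agreement.
Step 8: r1 = -8 - 2 = -10 — exactly as logged.
Step 9: r2 = 2 - -10 = 12 — confirmed correct.
Step 10: r2 = -8 — no discrepancy.
Step 11: r1 = -10 - -8 = -2 — confirmed correct.
Step 12: r3 = -8 - -2 = -6 — checks out.
Step 13: r1 = -2 - -6 = 4 — exactly as logged.
Step 14: r2 = -6 — in agreement.
Each recorded entry agrees with the recomputation.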